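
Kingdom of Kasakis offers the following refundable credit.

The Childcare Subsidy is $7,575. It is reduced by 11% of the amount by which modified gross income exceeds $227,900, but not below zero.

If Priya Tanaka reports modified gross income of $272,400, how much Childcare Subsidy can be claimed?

$2,680

Childcare Subsidy: 11% of the $44,500 excess over $227,900 is $4,895; credit = $7,575 − $4,895 = $2,680.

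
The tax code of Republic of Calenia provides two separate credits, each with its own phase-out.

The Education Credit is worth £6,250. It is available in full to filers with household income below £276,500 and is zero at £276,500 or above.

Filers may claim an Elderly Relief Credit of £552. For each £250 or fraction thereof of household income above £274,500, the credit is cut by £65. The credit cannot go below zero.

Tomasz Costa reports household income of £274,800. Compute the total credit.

£6,672

Education Credit: £274,800 is below the £276,500 cutoff, so the full £6,250 applies.
Elderly Relief Credit: income exceeds £274,500 by £300, which is 2 full-or-partial £250 increments; reduction = 2 × £65 = £130, leaving £422.
Total: £6,250 + £422 = £6,672.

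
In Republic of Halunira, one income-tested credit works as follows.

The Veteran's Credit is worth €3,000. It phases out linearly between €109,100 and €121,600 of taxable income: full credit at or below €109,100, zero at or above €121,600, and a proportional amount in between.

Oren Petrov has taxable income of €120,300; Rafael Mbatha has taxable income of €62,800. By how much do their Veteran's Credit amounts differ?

Oren (€120,300): Veteran's Credit: €120,300 is €11,200 into a €12,500 phase-out range, leaving 1,300/12,500 of the credit: €3,000 × 1,300/12,500 = €312.
Rafael (€62,800): Veteran's Credit: €62,800 is at or below the €109,100 threshold, so the full €3,000 applies.
Difference: |€312 − €3,000| = €2,688.

€2,688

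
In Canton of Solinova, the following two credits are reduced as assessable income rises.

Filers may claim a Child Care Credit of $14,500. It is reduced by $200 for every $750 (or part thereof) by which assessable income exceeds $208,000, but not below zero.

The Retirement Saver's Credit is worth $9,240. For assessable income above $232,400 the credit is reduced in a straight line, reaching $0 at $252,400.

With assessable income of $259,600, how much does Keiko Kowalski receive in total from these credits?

Child Care Credit: income exceeds $208,000 by $51,600, which is 69 full-or-partial $750 increments; reduction = 69 × $200 = $13,800, leaving $700.
Retirement Saver's Credit: $259,600 is at or above $252,400, so the credit is $0.
Total: $700 + $0 = $700.

$700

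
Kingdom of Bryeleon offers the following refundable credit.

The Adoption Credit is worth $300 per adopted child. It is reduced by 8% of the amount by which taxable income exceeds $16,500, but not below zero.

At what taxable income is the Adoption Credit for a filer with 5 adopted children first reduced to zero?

$35,250

Full credit = 5 × $300 = $1,500.
The credit falls by 8% of each dollar above $16,500, so it reaches zero when the excess is $1,500 / 8% = $18,750: income = $16,500 + $18,750 = $35,250.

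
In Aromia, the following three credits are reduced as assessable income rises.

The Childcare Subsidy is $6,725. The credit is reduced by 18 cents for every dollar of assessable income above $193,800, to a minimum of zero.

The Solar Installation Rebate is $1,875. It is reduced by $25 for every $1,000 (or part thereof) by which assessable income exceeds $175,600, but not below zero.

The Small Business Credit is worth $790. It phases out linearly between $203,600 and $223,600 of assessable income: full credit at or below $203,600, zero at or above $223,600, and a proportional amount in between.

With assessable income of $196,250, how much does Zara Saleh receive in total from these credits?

$8,424

Childcare Subsidy: 18% of the $2,450 excess over $193,800 is $441; credit = $6,725 − $441 = $6,284.
Solar Installation Rebate: income exceeds $175,600 by $20,650, which is 21 full-or-partial $1,000 increments; reduction = 21 × $25 = $525, leaving $1,350.
Small Business Credit: $196,250 is at or below the $203,600 threshold, so the full $790 applies.
Total: $6,284 + $1,350 + $790 = $8,424.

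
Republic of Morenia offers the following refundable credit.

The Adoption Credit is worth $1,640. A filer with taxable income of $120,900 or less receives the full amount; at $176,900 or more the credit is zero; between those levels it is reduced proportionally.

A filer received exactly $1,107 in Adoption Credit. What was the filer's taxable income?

$139,100

$1,107 is 1,107/1,640 of the full $1,640, so 533/1,640 of the $56,000 range has been used: income = $120,900 + $56,000 × 533/1,640 = $139,100.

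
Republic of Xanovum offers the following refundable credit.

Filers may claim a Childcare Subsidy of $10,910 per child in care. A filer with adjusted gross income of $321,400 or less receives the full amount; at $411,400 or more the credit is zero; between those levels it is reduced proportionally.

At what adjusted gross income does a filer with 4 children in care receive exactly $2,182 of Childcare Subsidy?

Full credit = 4 × $10,910 = $43,640.
$2,182 is 2,182/43,640 of the full $43,640, so 41,458/43,640 of the $90,000 range has been used: income = $321,400 + $90,000 × 41,458/43,640 = $406,900.

$406,900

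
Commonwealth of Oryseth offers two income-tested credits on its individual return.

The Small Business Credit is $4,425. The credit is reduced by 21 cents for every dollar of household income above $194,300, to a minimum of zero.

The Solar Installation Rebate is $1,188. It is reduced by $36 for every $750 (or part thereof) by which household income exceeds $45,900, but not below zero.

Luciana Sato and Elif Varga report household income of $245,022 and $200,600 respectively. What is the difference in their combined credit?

$3,102

Luciana ($245,022): Small Business Credit: 21% of the $50,722 excess over $194,300 is $10,651.62 ≥ base, so the credit is $0. Solar Installation Rebate: income exceeds $45,900 by $199,122 → 266 increments × $36 = $9,576 ≥ base, so the credit is $0. total $0 + $0 = $0
Elif ($200,600): Small Business Credit: 21% of the $6,300 excess over $194,300 is $1,323; credit = $4,425 − $1,323 = $3,102. Solar Installation Rebate: income exceeds $45,900 by $154,700 → 207 increments × $36 = $7,452 ≥ base, so the credit is $0. total $3,102 + $0 = $3,102
Difference: |$0 − $3,102| = $3,102.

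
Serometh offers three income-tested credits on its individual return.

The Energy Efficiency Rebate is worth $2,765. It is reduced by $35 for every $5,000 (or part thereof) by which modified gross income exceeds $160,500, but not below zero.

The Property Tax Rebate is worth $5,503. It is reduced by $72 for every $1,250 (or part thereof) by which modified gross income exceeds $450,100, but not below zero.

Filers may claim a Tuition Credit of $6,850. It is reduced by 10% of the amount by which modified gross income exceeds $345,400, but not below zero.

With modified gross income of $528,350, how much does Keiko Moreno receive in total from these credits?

$1,142

Energy Efficiency Rebate: income exceeds $160,500 by $367,850, which is 74 full-or-partial $5,000 increments; reduction = 74 × $35 = $2,590, leaving $175.
Property Tax Rebate: income exceeds $450,100 by $78,250, which is 63 full-or-partial $1,250 increments; reduction = 63 × $72 = $4,536, leaving $967.
Tuition Credit: 10% of the $182,950 excess over $345,400 is $18,295 ≥ base, so the credit is $0.
Total: $175 + $967 + $0 = $1,142.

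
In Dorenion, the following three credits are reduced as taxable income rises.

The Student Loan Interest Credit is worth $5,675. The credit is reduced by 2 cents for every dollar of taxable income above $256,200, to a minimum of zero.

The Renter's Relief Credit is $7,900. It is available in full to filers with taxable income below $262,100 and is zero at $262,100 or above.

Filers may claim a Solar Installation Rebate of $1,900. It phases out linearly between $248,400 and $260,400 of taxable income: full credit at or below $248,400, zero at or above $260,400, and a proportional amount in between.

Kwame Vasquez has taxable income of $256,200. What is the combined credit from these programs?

$14,240

Student Loan Interest Credit: $256,200 is at or below the $256,200 threshold, so the full $5,675 applies.
Renter's Relief Credit: $256,200 is below the $262,100 cutoff, so the full $7,900 applies.
Solar Installation Rebate: $256,200 is $7,800 into a $12,000 phase-out range, leaving 4,200/12,000 of the credit: $1,900 × 4,200/12,000 = $665.
Total: $5,675 + $7,900 + $665 = $14,240.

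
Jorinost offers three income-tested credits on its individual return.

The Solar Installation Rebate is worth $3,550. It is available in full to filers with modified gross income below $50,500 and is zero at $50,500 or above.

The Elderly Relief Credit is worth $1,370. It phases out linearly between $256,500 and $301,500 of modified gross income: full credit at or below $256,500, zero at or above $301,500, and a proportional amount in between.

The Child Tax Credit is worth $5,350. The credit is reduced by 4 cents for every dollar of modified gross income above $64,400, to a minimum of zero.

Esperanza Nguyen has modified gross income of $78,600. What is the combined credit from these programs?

$6,152

Solar Installation Rebate: $78,600 meets or exceeds the $50,500 cutoff, so the credit is $0.
Elderly Relief Credit: $78,600 is at or below the $256,500 threshold, so the full $1,370 applies.
Child Tax Credit: 4% of the $14,200 excess over $64,400 is $568; credit = $5,350 − $568 = $4,782.
Total: $0 + $1,370 + $4,782 = $6,152.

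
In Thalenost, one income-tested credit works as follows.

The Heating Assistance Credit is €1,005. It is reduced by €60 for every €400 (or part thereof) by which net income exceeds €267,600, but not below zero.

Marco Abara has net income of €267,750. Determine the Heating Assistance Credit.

€945

Heating Assistance Credit: income exceeds €267,600 by €150, which is 1 full-or-partial €400 increment; reduction = 1 × €60 = €60, leaving €945.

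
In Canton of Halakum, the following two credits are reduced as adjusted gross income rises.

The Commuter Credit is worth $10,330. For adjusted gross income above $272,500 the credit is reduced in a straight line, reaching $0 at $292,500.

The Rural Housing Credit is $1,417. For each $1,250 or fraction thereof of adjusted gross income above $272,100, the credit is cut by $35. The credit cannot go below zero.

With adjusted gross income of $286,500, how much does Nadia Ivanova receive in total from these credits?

$4,096

Commuter Credit: $286,500 is $14,000 into a $20,000 phase-out range, leaving 6,000/20,000 of the credit: $10,330 × 6,000/20,000 = $3,099.
Rural Housing Credit: income exceeds $272,100 by $14,400, which is 12 full-or-partial $1,250 increments; reduction = 12 × $35 = $420, leaving $997.
Total: $3,099 + $997 = $4,096.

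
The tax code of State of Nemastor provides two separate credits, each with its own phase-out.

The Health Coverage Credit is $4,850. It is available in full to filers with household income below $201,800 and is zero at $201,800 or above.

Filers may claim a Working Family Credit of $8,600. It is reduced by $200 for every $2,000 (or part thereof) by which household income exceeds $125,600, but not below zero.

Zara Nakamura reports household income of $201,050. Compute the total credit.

$5,850

Health Coverage Credit: $201,050 is below the $201,800 cutoff, so the full $4,850 applies.
Working Family Credit: income exceeds $125,600 by $75,450, which is 38 full-or-partial $2,000 increments; reduction = 38 × $200 = $7,600, leaving $1,000.
Total: $4,850 + $1,000 = $5,850.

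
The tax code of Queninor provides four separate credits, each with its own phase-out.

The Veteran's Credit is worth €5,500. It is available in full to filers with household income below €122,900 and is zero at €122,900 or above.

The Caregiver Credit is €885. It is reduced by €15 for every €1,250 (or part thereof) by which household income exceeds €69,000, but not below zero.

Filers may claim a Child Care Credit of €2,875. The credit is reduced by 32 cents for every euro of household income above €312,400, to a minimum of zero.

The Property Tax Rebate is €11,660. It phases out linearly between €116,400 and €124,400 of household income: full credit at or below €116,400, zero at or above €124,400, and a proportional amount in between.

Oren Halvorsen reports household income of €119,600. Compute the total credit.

Veteran's Credit: €119,600 is below the €122,900 cutoff, so the full €5,500 applies.
Caregiver Credit: income exceeds €69,000 by €50,600, which is 41 full-or-partial €1,250 increments; reduction = 41 × €15 = €615, leaving €270.
Child Care Credit: €119,600 is at or below the €312,400 threshold, so the full €2,875 applies.
Property Tax Rebate: €119,600 is €3,200 into a €8,000 phase-out range, leaving 4,800/8,000 of the credit: €11,660 × 4,800/8,000 = €6,996.
Total: €5,500 + €270 + €2,875 + €6,996 = €15,641.

€15,641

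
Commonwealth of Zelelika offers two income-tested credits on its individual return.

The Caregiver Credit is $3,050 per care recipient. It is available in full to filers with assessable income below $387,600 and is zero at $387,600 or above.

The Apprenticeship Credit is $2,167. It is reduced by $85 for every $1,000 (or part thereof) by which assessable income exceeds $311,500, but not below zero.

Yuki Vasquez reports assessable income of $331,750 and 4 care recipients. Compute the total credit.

$12,582

Caregiver Credit: base = 4 × $3,050 = $12,200. $331,750 is below the $387,600 cutoff, so the full $12,200 applies.
Apprenticeship Credit: income exceeds $311,500 by $20,250, which is 21 full-or-partial $1,000 increments; reduction = 21 × $85 = $1,785, leaving $382.
Total: $12,200 + $382 = $12,582.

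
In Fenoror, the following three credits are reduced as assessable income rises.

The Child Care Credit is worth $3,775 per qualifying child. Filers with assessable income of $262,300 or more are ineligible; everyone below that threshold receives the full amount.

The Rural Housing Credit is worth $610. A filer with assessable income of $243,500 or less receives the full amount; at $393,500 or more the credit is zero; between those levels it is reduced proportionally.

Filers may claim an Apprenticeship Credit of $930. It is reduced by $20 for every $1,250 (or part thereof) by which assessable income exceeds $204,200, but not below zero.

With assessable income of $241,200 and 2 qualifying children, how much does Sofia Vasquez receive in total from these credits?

$8,490

Child Care Credit: base = 2 × $3,775 = $7,550. $241,200 is below the $262,300 cutoff, so the full $7,550 applies.
Rural Housing Credit: $241,200 is at or below the $243,500 threshold, so the full $610 applies.
Apprenticeship Credit: income exceeds $204,200 by $37,000, which is 30 full-or-partial $1,250 increments; reduction = 30 × $20 = $600, leaving $330.
Total: $7,550 + $610 + $330 = $8,490.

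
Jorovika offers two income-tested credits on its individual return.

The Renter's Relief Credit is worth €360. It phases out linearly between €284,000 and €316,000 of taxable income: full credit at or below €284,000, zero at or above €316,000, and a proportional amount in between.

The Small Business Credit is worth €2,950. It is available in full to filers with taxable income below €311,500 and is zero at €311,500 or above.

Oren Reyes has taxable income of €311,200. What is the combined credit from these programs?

€3,004

Renter's Relief Credit: €311,200 is €27,200 into a €32,000 phase-out range, leaving 4,800/32,000 of the credit: €360 × 4,800/32,000 = €54.
Small Business Credit: €311,200 is below the €311,500 cutoff, so the full €2,950 applies.
Total: €54 + €2,950 = €3,004.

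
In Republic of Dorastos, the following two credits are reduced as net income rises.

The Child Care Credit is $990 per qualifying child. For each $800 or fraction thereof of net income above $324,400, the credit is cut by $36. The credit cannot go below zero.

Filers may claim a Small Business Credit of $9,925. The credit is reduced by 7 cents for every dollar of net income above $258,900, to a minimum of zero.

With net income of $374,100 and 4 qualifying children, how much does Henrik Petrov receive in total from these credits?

Child Care Credit: base = 4 × $990 = $3,960. income exceeds $324,400 by $49,700, which is 63 full-or-partial $800 increments; reduction = 63 × $36 = $2,268, leaving $1,692.
Small Business Credit: 7% of the $115,200 excess over $258,900 is $8,064; credit = $9,925 − $8,064 = $1,861.
Total: $1,692 + $1,861 = $3,553.

$3,553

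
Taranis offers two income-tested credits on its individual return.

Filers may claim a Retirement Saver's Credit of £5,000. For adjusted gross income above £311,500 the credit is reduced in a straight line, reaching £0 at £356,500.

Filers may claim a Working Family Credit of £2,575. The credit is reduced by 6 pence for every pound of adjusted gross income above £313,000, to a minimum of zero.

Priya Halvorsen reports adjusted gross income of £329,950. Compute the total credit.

£4,508

Retirement Saver's Credit: £329,950 is £18,450 into a £45,000 phase-out range, leaving 26,550/45,000 of the credit: £5,000 × 26,550/45,000 = £2,950.
Working Family Credit: 6% of the £16,950 excess over £313,000 is £1,017; credit = £2,575 − £1,017 = £1,558.
Total: £2,950 + £1,558 = £4,508.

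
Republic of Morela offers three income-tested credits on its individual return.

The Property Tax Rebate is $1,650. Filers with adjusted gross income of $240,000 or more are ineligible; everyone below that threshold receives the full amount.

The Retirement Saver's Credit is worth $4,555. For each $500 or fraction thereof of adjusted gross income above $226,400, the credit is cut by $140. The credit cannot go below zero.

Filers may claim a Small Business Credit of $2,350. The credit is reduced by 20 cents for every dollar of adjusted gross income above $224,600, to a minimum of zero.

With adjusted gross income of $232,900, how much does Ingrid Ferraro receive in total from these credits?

Property Tax Rebate: $232,900 is below the $240,000 cutoff, so the full $1,650 applies.
Retirement Saver's Credit: income exceeds $226,400 by $6,500, which is 13 full-or-partial $500 increments; reduction = 13 × $140 = $1,820, leaving $2,735.
Small Business Credit: 20% of the $8,300 excess over $224,600 is $1,660; credit = $2,350 − $1,660 = $690.
Total: $1,650 + $2,735 + $690 = $5,075.

$5,075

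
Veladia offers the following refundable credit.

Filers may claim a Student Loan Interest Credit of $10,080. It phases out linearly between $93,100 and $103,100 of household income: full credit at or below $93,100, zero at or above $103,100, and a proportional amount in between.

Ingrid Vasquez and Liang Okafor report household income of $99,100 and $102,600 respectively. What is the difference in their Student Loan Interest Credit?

Ingrid ($99,100): Student Loan Interest Credit: $99,100 is $6,000 into a $10,000 phase-out range, leaving 4,000/10,000 of the credit: $10,080 × 4,000/10,000 = $4,032.
Liang ($102,600): Student Loan Interest Credit: $102,600 is $9,500 into a $10,000 phase-out range, leaving 500/10,000 of the credit: $10,080 × 500/10,000 = $504.
Difference: |$4,032 − $504| = $3,528.

$3,528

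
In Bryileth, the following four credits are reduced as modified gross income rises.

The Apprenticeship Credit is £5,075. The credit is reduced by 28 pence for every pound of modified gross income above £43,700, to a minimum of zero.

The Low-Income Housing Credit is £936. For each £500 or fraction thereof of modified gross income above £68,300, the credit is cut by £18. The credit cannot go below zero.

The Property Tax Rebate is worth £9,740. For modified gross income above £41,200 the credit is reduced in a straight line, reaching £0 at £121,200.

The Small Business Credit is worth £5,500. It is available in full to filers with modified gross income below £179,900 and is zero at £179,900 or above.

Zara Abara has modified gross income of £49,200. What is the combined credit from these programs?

£18,737

Apprenticeship Credit: 28% of the £5,500 excess over £43,700 is £1,540; credit = £5,075 − £1,540 = £3,535.
Low-Income Housing Credit: £49,200 is at or below the £68,300 threshold, so the full £936 applies.
Property Tax Rebate: £49,200 is £8,000 into a £80,000 phase-out range, leaving 72,000/80,000 of the credit: £9,740 × 72,000/80,000 = £8,766.
Small Business Credit: £49,200 is below the £179,900 cutoff, so the full £5,500 applies.
Total: £3,535 + £936 + £8,766 + £5,500 = £18,737.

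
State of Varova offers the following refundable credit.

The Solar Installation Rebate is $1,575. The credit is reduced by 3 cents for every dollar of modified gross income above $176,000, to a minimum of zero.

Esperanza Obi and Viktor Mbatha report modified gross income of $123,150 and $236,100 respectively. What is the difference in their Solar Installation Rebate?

$1,575

Esperanza ($123,150): Solar Installation Rebate: $123,150 is at or below the $176,000 threshold, so the full $1,575 applies.
Viktor ($236,100): Solar Installation Rebate: 3% of the $60,100 excess over $176,000 is $1,803 ≥ base, so the credit is $0.
Difference: |$1,575 − $0| = $1,575.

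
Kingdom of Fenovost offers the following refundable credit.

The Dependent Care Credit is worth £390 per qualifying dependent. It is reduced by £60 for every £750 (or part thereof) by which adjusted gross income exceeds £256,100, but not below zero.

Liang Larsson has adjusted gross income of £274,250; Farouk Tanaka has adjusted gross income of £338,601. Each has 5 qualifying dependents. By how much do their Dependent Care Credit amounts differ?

Liang (£274,250): Dependent Care Credit: base = 5 × £390 = £1,950. income exceeds £256,100 by £18,150, which is 25 full-or-partial £750 increments; reduction = 25 × £60 = £1,500, leaving £450.
Farouk (£338,601): Dependent Care Credit: base = 5 × £390 = £1,950. income exceeds £256,100 by £82,501 → 111 increments × £60 = £6,660 ≥ base, so the credit is £0.
Difference: |£450 − £0| = £450.

£450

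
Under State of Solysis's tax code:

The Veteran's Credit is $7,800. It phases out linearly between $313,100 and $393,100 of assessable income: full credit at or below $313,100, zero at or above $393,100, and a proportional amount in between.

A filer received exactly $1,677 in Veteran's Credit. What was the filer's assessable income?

$1,677 is 1,677/7,800 of the full $7,800, so 6,123/7,800 of the $80,000 range has been used: income = $313,100 + $80,000 × 6,123/7,800 = $375,900.

$375,900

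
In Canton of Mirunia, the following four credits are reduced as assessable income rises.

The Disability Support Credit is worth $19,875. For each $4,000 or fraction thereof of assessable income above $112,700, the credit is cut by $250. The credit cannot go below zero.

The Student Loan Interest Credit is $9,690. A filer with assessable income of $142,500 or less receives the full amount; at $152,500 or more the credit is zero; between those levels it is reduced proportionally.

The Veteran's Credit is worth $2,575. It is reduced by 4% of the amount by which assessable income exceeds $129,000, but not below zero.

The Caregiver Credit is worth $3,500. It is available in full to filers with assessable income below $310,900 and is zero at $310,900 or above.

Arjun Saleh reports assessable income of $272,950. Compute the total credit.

Disability Support Credit: income exceeds $112,700 by $160,250, which is 41 full-or-partial $4,000 increments; reduction = 41 × $250 = $10,250, leaving $9,625.
Student Loan Interest Credit: $272,950 is at or above $152,500, so the credit is $0.
Veteran's Credit: 4% of the $143,950 excess over $129,000 is $5,758 ≥ base, so the credit is $0.
Caregiver Credit: $272,950 is below the $310,900 cutoff, so the full $3,500 applies.
Total: $9,625 + $0 + $0 + $3,500 = $13,125.

$13,125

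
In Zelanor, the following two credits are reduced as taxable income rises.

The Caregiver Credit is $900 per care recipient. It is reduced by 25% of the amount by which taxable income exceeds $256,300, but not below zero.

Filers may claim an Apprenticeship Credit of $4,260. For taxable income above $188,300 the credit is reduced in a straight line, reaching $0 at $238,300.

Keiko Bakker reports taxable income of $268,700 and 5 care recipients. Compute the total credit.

$1,400

Caregiver Credit: base = 5 × $900 = $4,500. 25% of the $12,400 excess over $256,300 is $3,100; credit = $4,500 − $3,100 = $1,400.
Apprenticeship Credit: $268,700 is at or above $238,300, so the credit is $0.
Total: $1,400 + $0 = $1,400.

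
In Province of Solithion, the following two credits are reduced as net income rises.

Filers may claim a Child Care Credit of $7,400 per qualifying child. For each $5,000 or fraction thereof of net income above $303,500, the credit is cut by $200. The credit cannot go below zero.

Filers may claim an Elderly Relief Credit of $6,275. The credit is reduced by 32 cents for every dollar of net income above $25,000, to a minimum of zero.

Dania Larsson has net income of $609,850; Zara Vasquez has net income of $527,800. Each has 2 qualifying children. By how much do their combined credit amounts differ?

$3,400

Dania ($609,850): Child Care Credit: base = 2 × $7,400 = $14,800. income exceeds $303,500 by $306,350, which is 62 full-or-partial $5,000 increments; reduction = 62 × $200 = $12,400, leaving $2,400. Elderly Relief Credit: 32% of the $584,850 excess over $25,000 is $187,152 ≥ base, so the credit is $0. total $2,400 + $0 = $2,400
Zara ($527,800): Child Care Credit: base = 2 × $7,400 = $14,800. income exceeds $303,500 by $224,300, which is 45 full-or-partial $5,000 increments; reduction = 45 × $200 = $9,000, leaving $5,800. Elderly Relief Credit: 32% of the $502,800 excess over $25,000 is $160,896 ≥ base, so the credit is $0. total $5,800 + $0 = $5,800
Difference: |$2,400 − $5,800| = $3,400.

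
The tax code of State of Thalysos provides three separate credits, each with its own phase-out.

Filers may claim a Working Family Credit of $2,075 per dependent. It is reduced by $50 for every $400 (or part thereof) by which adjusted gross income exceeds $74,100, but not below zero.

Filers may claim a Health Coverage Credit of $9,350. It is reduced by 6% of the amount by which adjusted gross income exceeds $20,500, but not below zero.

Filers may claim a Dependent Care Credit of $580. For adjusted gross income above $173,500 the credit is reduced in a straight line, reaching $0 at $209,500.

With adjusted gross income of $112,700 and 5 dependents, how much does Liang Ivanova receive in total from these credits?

Working Family Credit: base = 5 × $2,075 = $10,375. income exceeds $74,100 by $38,600, which is 97 full-or-partial $400 increments; reduction = 97 × $50 = $4,850, leaving $5,525.
Health Coverage Credit: 6% of the $92,200 excess over $20,500 is $5,532; credit = $9,350 − $5,532 = $3,818.
Dependent Care Credit: $112,700 is at or below the $173,500 threshold, so the full $580 applies.
Total: $5,525 + $3,818 + $580 = $9,923.

$9,923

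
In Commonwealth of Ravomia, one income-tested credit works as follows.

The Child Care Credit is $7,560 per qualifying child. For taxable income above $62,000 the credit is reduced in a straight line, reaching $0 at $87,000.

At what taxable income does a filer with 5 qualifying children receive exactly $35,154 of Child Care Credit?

$63,750

Full credit = 5 × $7,560 = $37,800.
$35,154 is 35,154/37,800 of the full $37,800, so 2,646/37,800 of the $25,000 range has been used: income = $62,000 + $25,000 × 2,646/37,800 = $63,750.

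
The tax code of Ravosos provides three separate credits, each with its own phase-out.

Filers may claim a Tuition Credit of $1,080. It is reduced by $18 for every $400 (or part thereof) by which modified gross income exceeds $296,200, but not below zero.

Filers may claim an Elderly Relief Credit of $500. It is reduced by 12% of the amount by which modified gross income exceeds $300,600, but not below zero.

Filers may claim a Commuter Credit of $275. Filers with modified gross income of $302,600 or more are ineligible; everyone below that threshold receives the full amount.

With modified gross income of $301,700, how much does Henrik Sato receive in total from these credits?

Tuition Credit: income exceeds $296,200 by $5,500, which is 14 full-or-partial $400 increments; reduction = 14 × $18 = $252, leaving $828.
Elderly Relief Credit: 12% of the $1,100 excess over $300,600 is $132; credit = $500 − $132 = $368.
Commuter Credit: $301,700 is below the $302,600 cutoff, so the full $275 applies.
Total: $828 + $368 + $275 = $1,471.

$1,471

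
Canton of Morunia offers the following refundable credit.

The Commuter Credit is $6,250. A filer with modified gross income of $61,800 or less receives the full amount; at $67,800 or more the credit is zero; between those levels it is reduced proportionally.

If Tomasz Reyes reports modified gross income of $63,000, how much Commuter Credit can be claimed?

$5,000

Commuter Credit: $63,000 is $1,200 into a $6,000 phase-out range, leaving 4,800/6,000 of the credit: $6,250 × 4,800/6,000 = $5,000.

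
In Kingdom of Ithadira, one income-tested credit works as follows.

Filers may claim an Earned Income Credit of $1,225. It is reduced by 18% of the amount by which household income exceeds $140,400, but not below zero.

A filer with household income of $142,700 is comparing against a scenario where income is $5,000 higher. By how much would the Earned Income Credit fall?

At $142,700 — 18% of the $2,300 excess over $140,400 is $414; credit = $1,225 − $414 = $811.
At $147,700 — 18% of the $7,300 excess over $140,400 is $1,314 ≥ base, so the credit is $0.
Lost: $811 − $0 = $811.

$811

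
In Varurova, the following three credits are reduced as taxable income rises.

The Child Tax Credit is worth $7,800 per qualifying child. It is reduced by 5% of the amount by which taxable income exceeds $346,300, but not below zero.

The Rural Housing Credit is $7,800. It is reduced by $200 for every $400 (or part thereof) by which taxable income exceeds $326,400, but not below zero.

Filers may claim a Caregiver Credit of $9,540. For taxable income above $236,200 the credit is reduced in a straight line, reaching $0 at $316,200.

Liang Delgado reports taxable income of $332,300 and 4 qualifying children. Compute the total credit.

Child Tax Credit: base = 4 × $7,800 = $31,200. $332,300 is at or below the $346,300 threshold, so the full $31,200 applies.
Rural Housing Credit: income exceeds $326,400 by $5,900, which is 15 full-or-partial $400 increments; reduction = 15 × $200 = $3,000, leaving $4,800.
Caregiver Credit: $332,300 is at or above $316,200, so the credit is $0.
Total: $31,200 + $4,800 + $0 = $36,000.

$36,000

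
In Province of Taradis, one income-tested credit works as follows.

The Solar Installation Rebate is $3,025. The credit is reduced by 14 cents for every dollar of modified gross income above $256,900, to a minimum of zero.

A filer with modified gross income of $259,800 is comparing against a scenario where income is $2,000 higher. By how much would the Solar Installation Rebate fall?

At $259,800 — 14% of the $2,900 excess over $256,900 is $406; credit = $3,025 − $406 = $2,619.
At $261,800 — 14% of the $4,900 excess over $256,900 is $686; credit = $3,025 − $686 = $2,339.
Lost: $2,619 − $2,339 = $280.

$280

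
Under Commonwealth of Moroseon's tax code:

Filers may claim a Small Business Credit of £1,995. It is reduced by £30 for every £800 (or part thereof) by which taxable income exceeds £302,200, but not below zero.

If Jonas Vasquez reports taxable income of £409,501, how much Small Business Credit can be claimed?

£0

Small Business Credit: income exceeds £302,200 by £107,301 → 135 increments × £30 = £4,050 ≥ base, so the credit is £0.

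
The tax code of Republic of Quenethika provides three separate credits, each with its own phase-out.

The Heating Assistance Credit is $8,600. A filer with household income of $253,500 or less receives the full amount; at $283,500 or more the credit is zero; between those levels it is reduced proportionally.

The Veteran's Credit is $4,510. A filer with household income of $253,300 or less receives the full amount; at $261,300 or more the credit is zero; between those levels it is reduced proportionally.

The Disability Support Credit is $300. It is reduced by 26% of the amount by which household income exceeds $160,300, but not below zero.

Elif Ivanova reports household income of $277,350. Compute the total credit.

$1,763

Heating Assistance Credit: $277,350 is $23,850 into a $30,000 phase-out range, leaving 6,150/30,000 of the credit: $8,600 × 6,150/30,000 = $1,763.
Veteran's Credit: $277,350 is at or above $261,300, so the credit is $0.
Disability Support Credit: 26% of the $117,050 excess over $160,300 is $30,433 ≥ base, so the credit is $0.
Total: $1,763 + $0 + $0 = $1,763.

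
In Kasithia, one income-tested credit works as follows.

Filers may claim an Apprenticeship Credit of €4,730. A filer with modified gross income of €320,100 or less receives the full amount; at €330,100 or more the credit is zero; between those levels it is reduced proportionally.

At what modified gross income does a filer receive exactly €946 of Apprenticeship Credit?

€328,100

€946 is 946/4,730 of the full €4,730, so 3,784/4,730 of the €10,000 range has been used: income = €320,100 + €10,000 × 3,784/4,730 = €328,100.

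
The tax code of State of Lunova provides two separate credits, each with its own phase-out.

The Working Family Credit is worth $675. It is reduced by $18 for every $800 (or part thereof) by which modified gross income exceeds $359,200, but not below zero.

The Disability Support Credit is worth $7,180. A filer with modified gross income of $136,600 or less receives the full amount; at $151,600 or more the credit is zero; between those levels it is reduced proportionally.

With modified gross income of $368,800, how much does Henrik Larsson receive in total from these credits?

Working Family Credit: income exceeds $359,200 by $9,600, which is 12 full-or-partial $800 increments; reduction = 12 × $18 = $216, leaving $459.
Disability Support Credit: $368,800 is at or above $151,600, so the credit is $0.
Total: $459 + $0 = $459.

$459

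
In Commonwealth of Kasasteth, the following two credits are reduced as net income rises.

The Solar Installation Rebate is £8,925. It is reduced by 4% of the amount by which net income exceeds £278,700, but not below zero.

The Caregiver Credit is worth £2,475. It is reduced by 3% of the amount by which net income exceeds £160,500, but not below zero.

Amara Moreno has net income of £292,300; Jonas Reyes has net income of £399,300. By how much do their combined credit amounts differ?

Amara (£292,300): Solar Installation Rebate: 4% of the £13,600 excess over £278,700 is £544; credit = £8,925 − £544 = £8,381. Caregiver Credit: 3% of the £131,800 excess over £160,500 is £3,954 ≥ base, so the credit is £0. total £8,381 + £0 = £8,381
Jonas (£399,300): Solar Installation Rebate: 4% of the £120,600 excess over £278,700 is £4,824; credit = £8,925 − £4,824 = £4,101. Caregiver Credit: 3% of the £238,800 excess over £160,500 is £7,164 ≥ base, so the credit is £0. total £4,101 + £0 = £4,101
Difference: |£8,381 − £4,101| = £4,280.

£4,280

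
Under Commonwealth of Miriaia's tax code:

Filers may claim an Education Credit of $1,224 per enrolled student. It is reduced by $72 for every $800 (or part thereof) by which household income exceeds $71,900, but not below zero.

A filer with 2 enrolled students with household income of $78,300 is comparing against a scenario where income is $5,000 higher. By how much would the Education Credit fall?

At $78,300 — base = 2 × $1,224 = $2,448. income exceeds $71,900 by $6,400, which is 8 full-or-partial $800 increments; reduction = 8 × $72 = $576, leaving $1,872.
At $83,300 — base = 2 × $1,224 = $2,448. income exceeds $71,900 by $11,400, which is 15 full-or-partial $800 increments; reduction = 15 × $72 = $1,080, leaving $1,368.
Lost: $1,872 − $1,368 = $504.

$504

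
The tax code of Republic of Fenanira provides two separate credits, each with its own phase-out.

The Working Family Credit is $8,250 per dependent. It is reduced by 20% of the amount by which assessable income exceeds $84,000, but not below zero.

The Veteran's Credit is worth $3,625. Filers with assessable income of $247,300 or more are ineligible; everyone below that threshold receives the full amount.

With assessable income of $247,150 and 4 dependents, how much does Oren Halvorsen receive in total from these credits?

Working Family Credit: base = 4 × $8,250 = $33,000. 20% of the $163,150 excess over $84,000 is $32,630; credit = $33,000 − $32,630 = $370.
Veteran's Credit: $247,150 is below the $247,300 cutoff, so the full $3,625 applies.
Total: $370 + $3,625 = $3,995.

$3,995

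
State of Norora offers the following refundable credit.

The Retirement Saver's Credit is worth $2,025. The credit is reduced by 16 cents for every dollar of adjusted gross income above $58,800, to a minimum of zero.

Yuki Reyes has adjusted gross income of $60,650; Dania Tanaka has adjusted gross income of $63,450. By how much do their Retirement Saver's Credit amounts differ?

$448

Yuki ($60,650): Retirement Saver's Credit: 16% of the $1,850 excess over $58,800 is $296; credit = $2,025 − $296 = $1,729.
Dania ($63,450): Retirement Saver's Credit: 16% of the $4,650 excess over $58,800 is $744; credit = $2,025 − $744 = $1,281.
Difference: |$1,729 − $1,281| = $448.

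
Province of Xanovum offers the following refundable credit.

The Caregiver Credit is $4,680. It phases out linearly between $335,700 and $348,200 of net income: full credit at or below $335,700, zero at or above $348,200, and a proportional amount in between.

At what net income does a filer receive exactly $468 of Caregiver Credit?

$468 is 468/4,680 of the full $4,680, so 4,212/4,680 of the $12,500 range has been used: income = $335,700 + $12,500 × 4,212/4,680 = $346,950.

$346,950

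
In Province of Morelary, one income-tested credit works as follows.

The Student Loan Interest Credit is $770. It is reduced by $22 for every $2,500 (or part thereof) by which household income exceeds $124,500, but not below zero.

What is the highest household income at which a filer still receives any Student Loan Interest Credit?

After 34 increments the reduction is 34 × $22 = $748, leaving $22; one more increment wipes it out. Increment 34 ends at excess 34 × $2,500 = $85,000, so the highest qualifying income is $124,500 + $85,000 = $209,500.

$209,500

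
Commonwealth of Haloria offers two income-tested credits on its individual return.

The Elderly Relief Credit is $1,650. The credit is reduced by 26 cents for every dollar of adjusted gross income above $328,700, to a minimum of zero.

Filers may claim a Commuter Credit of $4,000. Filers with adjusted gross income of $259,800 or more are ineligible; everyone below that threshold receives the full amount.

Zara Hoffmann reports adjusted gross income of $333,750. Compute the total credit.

Elderly Relief Credit: 26% of the $5,050 excess over $328,700 is $1,313; credit = $1,650 − $1,313 = $337.
Commuter Credit: $333,750 meets or exceeds the $259,800 cutoff, so the credit is $0.
Total: $337 + $0 = $337.

$337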